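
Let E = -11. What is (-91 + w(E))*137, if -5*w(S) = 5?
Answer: -12604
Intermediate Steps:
w(S) = -1 (w(S) = -1/5*5 = -1)
(-91 + w(E))*137 = (-91 - 1)*137 = -92*137 = -12604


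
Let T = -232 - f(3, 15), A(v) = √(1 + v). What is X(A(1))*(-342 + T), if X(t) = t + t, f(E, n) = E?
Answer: -1154*√2 ≈ -1632.0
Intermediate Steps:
T = -235 (T = -232 - 1*3 = -232 - 3 = -235)
X(t) = 2*t
X(A(1))*(-342 + T) = (2*√(1 + 1))*(-342 - 235) = (2*√2)*(-577) = -1154*√2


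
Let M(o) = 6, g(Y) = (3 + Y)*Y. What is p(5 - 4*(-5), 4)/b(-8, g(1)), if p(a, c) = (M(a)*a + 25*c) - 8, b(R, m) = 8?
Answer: 121/4 ≈ 30.250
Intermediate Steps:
g(Y) = Y*(3 + Y)
p(a, c) = -8 + 6*a + 25*c (p(a, c) = (6*a + 25*c) - 8 = -8 + 6*a + 25*c)
p(5 - 4*(-5), 4)/b(-8, g(1)) = (-8 + 6*(5 - 4*(-5)) + 25*4)/8 = (-8 + 6*(5 + 20) + 100)*(⅛) = (-8 + 6*25 + 100)*(⅛) = (-8 + 150 + 100)*(⅛) = 242*(⅛) = 121/4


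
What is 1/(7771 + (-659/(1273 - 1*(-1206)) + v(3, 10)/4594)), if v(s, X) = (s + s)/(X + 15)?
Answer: 142356575/1106215108687 ≈ 0.00012869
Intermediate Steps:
v(s, X) = 2*s/(15 + X) (v(s, X) = (2*s)/(15 + X) = 2*s/(15 + X))
1/(7771 + (-659/(1273 - 1*(-1206)) + v(3, 10)/4594)) = 1/(7771 + (-659/(1273 - 1*(-1206)) + (2*3/(15 + 10))/4594)) = 1/(7771 + (-659/(1273 + 1206) + (2*3/25)*(1/4594))) = 1/(7771 + (-659/2479 + (2*3*(1/25))*(1/4594))) = 1/(7771 + (-659*1/2479 + (6/25)*(1/4594))) = 1/(7771 + (-659/2479 + 3/57425)) = 1/(7771 - 37835638/142356575) = 1/(1106215108687/142356575) = 142356575/1106215108687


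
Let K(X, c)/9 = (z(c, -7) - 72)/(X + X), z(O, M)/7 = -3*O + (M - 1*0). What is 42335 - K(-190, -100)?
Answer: 16105111/380 ≈ 42382.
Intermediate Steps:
z(O, M) = -21*O + 7*M (z(O, M) = 7*(-3*O + (M - 1*0)) = 7*(-3*O + (M + 0)) = 7*(-3*O + M) = 7*(M - 3*O) = -21*O + 7*M)
K(X, c) = 9*(-121 - 21*c)/(2*X) (K(X, c) = 9*(((-21*c + 7*(-7)) - 72)/(X + X)) = 9*(((-21*c - 49) - 72)/((2*X))) = 9*(((-49 - 21*c) - 72)*(1/(2*X))) = 9*((-121 - 21*c)*(1/(2*X))) = 9*((-121 - 21*c)/(2*X)) = 9*(-121 - 21*c)/(2*X))
42335 - K(-190, -100) = 42335 - 9*(-121 - 21*(-100))/(2*(-190)) = 42335 - 9*(-1)*(-121 + 2100)/(2*190) = 42335 - 9*(-1)*1979/(2*190) = 42335 - 1*(-17811/380) = 42335 + 17811/380 = 16105111/380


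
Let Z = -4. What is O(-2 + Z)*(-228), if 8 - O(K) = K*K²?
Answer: -51072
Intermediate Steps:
O(K) = 8 - K³ (O(K) = 8 - K*K² = 8 - K³)
O(-2 + Z)*(-228) = (8 - (-2 - 4)³)*(-228) = (8 - 1*(-6)³)*(-228) = (8 - 1*(-216))*(-228) = (8 + 216)*(-228) = 224*(-228) = -51072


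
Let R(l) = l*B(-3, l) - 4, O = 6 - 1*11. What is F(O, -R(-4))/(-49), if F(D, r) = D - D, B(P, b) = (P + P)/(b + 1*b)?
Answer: 0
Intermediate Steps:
B(P, b) = P/b (B(P, b) = (2*P)/(b + b) = (2*P)/((2*b)) = (2*P)*(1/(2*b)) = P/b)
O = -5 (O = 6 - 11 = -5)
R(l) = -7 (R(l) = l*(-3/l) - 4 = -3 - 4 = -7)
F(D, r) = 0
F(O, -R(-4))/(-49) = 0/(-49) = 0*(-1/49) = 0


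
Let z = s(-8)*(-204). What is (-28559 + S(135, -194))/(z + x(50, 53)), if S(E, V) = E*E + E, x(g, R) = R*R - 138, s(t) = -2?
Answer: -10199/3079 ≈ -3.3124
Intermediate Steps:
x(g, R) = -138 + R² (x(g, R) = R² - 138 = -138 + R²)
z = 408 (z = -2*(-204) = 408)
S(E, V) = E + E² (S(E, V) = E² + E = E + E²)
(-28559 + S(135, -194))/(z + x(50, 53)) = (-28559 + 135*(1 + 135))/(408 + (-138 + 53²)) = (-28559 + 135*136)/(408 + (-138 + 2809)) = (-28559 + 18360)/(408 + 2671) = -10199/3079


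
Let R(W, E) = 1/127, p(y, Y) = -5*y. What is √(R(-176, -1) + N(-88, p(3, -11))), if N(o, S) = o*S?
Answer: √21290407/127 ≈ 36.332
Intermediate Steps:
N(o, S) = S*o
R(W, E) = 1/127
√(R(-176, -1) + N(-88, p(3, -11))) = √(1/127 - 5*3*(-88)) = √(1/127 - 15*(-88)) = √(1/127 + 1320) = √(167641/127) = √21290407/127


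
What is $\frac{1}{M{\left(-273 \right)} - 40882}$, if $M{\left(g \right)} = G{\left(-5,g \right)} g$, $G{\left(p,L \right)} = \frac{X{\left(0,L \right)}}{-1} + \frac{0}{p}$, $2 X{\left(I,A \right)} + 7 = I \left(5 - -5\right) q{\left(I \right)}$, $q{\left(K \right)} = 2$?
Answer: $- \frac{2}{83675} \approx -2.3902 \cdot 10^{-5}$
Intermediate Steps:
$X{\left(I,A \right)} = - \frac{7}{2} + 10 I$ ($X{\left(I,A \right)} = - \frac{7}{2} + \frac{I \left(5 - -5\right) 2}{2} = - \frac{7}{2} + \frac{I \left(5 + 5\right) 2}{2} = - \frac{7}{2} + \frac{I 10 \cdot 2}{2} = - \frac{7}{2} + \frac{10 I 2}{2} = - \frac{7}{2} + \frac{20 I}{2} = - \frac{7}{2} + 10 I$)
$G{\left(p,L \right)} = \frac{7}{2}$ ($G{\left(p,L \right)} = \frac{- \frac{7}{2} + 10 \cdot 0}{-1} + \frac{0}{p} = \left(- \frac{7}{2} + 0\right) \left(-1\right) + 0 = \left(- \frac{7}{2}\right) \left(-1\right) + 0 = \frac{7}{2} + 0 = \frac{7}{2}$)
$M{\left(g \right)} = \frac{7 g}{2}$
$\frac{1}{M{\left(-273 \right)} - 40882} = \frac{1}{\frac{7}{2} \left(-273\right) - 40882} = \frac{1}{- \frac{1911}{2} - 40882} = \frac{1}{- \frac{83675}{2}} = - \frac{2}{83675}$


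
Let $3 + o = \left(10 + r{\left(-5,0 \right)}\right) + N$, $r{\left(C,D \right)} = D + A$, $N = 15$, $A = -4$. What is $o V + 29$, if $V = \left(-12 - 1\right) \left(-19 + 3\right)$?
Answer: $3773$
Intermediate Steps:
$V = 208$ ($V = \left(-13\right) \left(-16\right) = 208$)
$r{\left(C,D \right)} = -4 + D$ ($r{\left(C,D \right)} = D - 4 = -4 + D$)
$o = 18$ ($o = -3 + \left(\left(10 + \left(-4 + 0\right)\right) + 15\right) = -3 + \left(\left(10 - 4\right) + 15\right) = -3 + \left(6 + 15\right) = -3 + 21 = 18$)
$o V + 29 = 18 \cdot 208 + 29 = 3744 + 29 = 3773$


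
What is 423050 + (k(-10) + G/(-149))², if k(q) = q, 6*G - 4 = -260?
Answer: 84548050414/199809 ≈ 4.2314e+5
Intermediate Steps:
G = -128/3 (G = ⅔ + (⅙)*(-260) = ⅔ - 130/3 = -128/3 ≈ -42.667)
423050 + (k(-10) + G/(-149))² = 423050 + (-10 - 128/3/(-149))² = 423050 + (-10 - 128/3*(-1/149))² = 423050 + (-10 + 128/447)² = 423050 + (-4342/447)² = 423050 + 18852964/199809 = 84548050414/199809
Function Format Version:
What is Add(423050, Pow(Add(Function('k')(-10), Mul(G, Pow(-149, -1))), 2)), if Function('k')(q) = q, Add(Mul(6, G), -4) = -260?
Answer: Rational(84548050414, 199809) ≈ 4.2314e+5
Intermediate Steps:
G = Rational(-128, 3) (G = Add(Rational(2, 3), Mul(Rational(1, 6), -260)) = Add(Rational(2, 3), Rational(-130, 3)) = Rational(-128, 3) ≈ -42.667)
Add(423050, Pow(Add(Function('k')(-10), Mul(G, Pow(-149, -1))), 2)) = Add(423050, Pow(Add(-10, Mul(Rational(-128, 3), Pow(-149, -1))), 2)) = Add(423050, Pow(Add(-10, Mul(Rational(-128, 3), Rational(-1, 149))), 2)) = Add(423050, Pow(Add(-10, Rational(128, 447)), 2)) = Add(423050, Pow(Rational(-4342, 447), 2)) = Add(423050, Rational(18852964, 199809)) = Rational(84548050414, 199809)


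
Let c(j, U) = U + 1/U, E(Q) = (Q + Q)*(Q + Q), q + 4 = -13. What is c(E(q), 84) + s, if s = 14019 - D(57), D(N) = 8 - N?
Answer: 1188769/84 ≈ 14152.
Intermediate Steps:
q = -17 (q = -4 - 13 = -17)
E(Q) = 4*Q² (E(Q) = (2*Q)*(2*Q) = 4*Q²)
s = 14068 (s = 14019 - (8 - 1*57) = 14019 - (8 - 57) = 14019 - 1*(-49) = 14019 + 49 = 14068)
c(E(q), 84) + s = (84 + 1/84) + 14068 = 7057/84 + 14068 = 1188769/84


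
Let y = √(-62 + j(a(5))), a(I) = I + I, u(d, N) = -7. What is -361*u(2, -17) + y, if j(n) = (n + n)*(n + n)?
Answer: 2527 + 13*√2 ≈ 2545.4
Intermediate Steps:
a(I) = 2*I
j(n) = 4*n² (j(n) = (2*n)*(2*n) = 4*n²)
y = 13*√2 (y = √(-62 + 4*(2*5)²) = √(-62 + 4*10²) = √(-62 + 4*100) = √(-62 + 400) = √338 = 13*√2 ≈ 18.385)
-361*u(2, -17) + y = -361*(-7) + 13*√2 = 2527 + 13*√2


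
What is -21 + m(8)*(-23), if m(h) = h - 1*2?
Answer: -159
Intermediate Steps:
m(h) = -2 + h (m(h) = h - 2 = -2 + h)
-21 + m(8)*(-23) = -21 + (-2 + 8)*(-23) = -21 + 6*(-23) = -21 - 138 = -159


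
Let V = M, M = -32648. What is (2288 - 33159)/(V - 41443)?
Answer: 30871/74091 ≈ 0.41666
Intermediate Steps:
V = -32648
(2288 - 33159)/(V - 41443) = (2288 - 33159)/(-32648 - 41443) = -30871/(-74091) = -30871*(-1/74091) = 30871/74091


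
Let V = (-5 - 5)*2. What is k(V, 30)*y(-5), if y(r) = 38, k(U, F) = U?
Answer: -760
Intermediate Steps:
V = -20 (V = -10*2 = -20)
k(V, 30)*y(-5) = -20*38 = -760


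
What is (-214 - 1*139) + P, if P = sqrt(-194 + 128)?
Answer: -353 + I*sqrt(66) ≈ -353.0 + 8.124*I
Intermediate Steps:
P = I*sqrt(66) (P = sqrt(-66) = I*sqrt(66) ≈ 8.124*I)
(-214 - 1*139) + P = (-214 - 1*139) + I*sqrt(66) = (-214 - 139) + I*sqrt(66) = -353 + I*sqrt(66)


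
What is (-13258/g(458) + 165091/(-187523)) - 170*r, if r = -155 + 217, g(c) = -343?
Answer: -1969409173/187523 ≈ -10502.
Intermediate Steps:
r = 62
(-13258/g(458) + 165091/(-187523)) - 170*r = (-13258/(-343) + 165091/(-187523)) - 170*62 = (-13258*(-1/343) + 165091*(-1/187523)) - 1*10540 = (1894/49 - 165091/187523) - 10540 = 7083247/187523 - 10540 = -1969409173/187523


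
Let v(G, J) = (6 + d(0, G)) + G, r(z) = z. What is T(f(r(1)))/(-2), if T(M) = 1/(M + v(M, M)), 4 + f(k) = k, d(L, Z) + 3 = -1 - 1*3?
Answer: 1/14 ≈ 0.071429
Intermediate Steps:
d(L, Z) = -7 (d(L, Z) = -3 + (-1 - 1*3) = -3 + (-1 - 3) = -3 - 4 = -7)
f(k) = -4 + k
v(G, J) = -1 + G (v(G, J) = (6 - 7) + G = -1 + G)
T(M) = 1/(-1 + 2*M) (T(M) = 1/(M + (-1 + M)) = 1/(-1 + 2*M))
T(f(r(1)))/(-2) = 1/((-1 + 2*(-4 + 1))*(-2)) = -1/2/(-1 + 2*(-3)) = -1/2/(-1 - 6) = -1/2/(-7) = -1/7*(-1/2) = 1/14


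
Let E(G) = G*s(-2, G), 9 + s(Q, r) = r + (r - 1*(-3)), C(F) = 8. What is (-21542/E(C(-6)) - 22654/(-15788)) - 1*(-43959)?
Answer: 6897960323/157880 ≈ 43691.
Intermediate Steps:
s(Q, r) = -6 + 2*r (s(Q, r) = -9 + (r + (r - 1*(-3))) = -9 + (r + (r + 3)) = -9 + (r + (3 + r)) = -9 + (3 + 2*r) = -6 + 2*r)
E(G) = G*(-6 + 2*G)
(-21542/E(C(-6)) - 22654/(-15788)) - 1*(-43959) = (-21542*1/(16*(-3 + 8)) - 22654/(-15788)) - 1*(-43959) = (-21542/(2*8*5) - 22654*(-1/15788)) + 43959 = (-21542/80 + 11327/7894) + 43959 = (-21542*1/80 + 11327/7894) + 43959 = (-10771/40 + 11327/7894) + 43959 = -42286597/157880 + 43959 = 6897960323/157880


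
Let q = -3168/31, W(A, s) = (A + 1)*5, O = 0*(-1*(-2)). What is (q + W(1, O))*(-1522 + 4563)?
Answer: -8691178/31 ≈ -2.8036e+5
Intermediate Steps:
O = 0 (O = 0*2 = 0)
W(A, s) = 5 + 5*A (W(A, s) = (1 + A)*5 = 5 + 5*A)
q = -3168/31 (q = -3168*1/31 = -3168/31 ≈ -102.19)
(q + W(1, O))*(-1522 + 4563) = (-3168/31 + (5 + 5*1))*(-1522 + 4563) = (-3168/31 + (5 + 5))*3041 = (-3168/31 + 10)*3041 = -2858/31*3041 = -8691178/31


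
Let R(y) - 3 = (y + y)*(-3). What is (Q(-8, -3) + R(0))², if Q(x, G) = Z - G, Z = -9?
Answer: 9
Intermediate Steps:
R(y) = 3 - 6*y (R(y) = 3 + (y + y)*(-3) = 3 + (2*y)*(-3) = 3 - 6*y)
Q(x, G) = -9 - G
(Q(-8, -3) + R(0))² = ((-9 - 1*(-3)) + (3 - 6*0))² = ((-9 + 3) + (3 + 0))² = (-6 + 3)² = (-3)² = 9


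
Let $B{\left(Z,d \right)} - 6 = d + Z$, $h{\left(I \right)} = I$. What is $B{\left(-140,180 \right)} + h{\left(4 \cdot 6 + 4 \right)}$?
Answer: $74$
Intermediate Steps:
$B{\left(Z,d \right)} = 6 + Z + d$ ($B{\left(Z,d \right)} = 6 + \left(d + Z\right) = 6 + \left(Z + d\right) = 6 + Z + d$)
$B{\left(-140,180 \right)} + h{\left(4 \cdot 6 + 4 \right)} = \left(6 - 140 + 180\right) + \left(4 \cdot 6 + 4\right) = 46 + \left(24 + 4\right) = 46 + 28 = 74$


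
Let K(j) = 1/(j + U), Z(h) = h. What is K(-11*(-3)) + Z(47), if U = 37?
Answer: 3291/70 ≈ 47.014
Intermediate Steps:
K(j) = 1/(37 + j) (K(j) = 1/(j + 37) = 1/(37 + j))
K(-11*(-3)) + Z(47) = 1/(37 - 11*(-3)) + 47 = 1/(37 + 33) + 47 = 1/70 + 47 = 3291/70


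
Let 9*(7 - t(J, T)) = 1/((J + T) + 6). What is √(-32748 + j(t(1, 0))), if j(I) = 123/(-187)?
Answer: I*√1145187813/187 ≈ 180.97*I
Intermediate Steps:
t(J, T) = 7 - 1/(9*(6 + J + T)) (t(J, T) = 7 - 1/(9*((J + T) + 6)) = 7 - 1/(9*(6 + J + T)))
j(I) = -123/187 (j(I) = 123*(-1/187) = -123/187)
√(-32748 + j(t(1, 0))) = √(-32748 - 123/187) = √(-6123999/187) = I*√1145187813/187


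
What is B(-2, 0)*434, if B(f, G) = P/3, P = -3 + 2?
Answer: -434/3 ≈ -144.67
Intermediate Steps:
P = -1
B(f, G) = -1/3
B(-2, 0)*434 = -1/3*434 = -434/3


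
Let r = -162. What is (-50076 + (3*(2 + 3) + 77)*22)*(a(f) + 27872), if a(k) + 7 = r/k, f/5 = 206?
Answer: -689565132488/515 ≈ -1.3390e+9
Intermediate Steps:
f = 1030 (f = 5*206 = 1030)
a(k) = -7 - 162/k
(-50076 + (3*(2 + 3) + 77)*22)*(a(f) + 27872) = (-50076 + (3*(2 + 3) + 77)*22)*((-7 - 162/1030) + 27872) = (-50076 + (3*5 + 77)*22)*((-7 - 162*1/1030) + 27872) = (-50076 + (15 + 77)*22)*((-7 - 81/515) + 27872) = (-50076 + 92*22)*(-3686/515 + 27872) = (-50076 + 2024)*(14350394/515) = -48052*14350394/515 = -689565132488/515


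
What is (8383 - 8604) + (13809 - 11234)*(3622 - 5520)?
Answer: -4887571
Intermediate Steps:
(8383 - 8604) + (13809 - 11234)*(3622 - 5520) = -221 + 2575*(-1898) = -221 - 4887350 = -4887571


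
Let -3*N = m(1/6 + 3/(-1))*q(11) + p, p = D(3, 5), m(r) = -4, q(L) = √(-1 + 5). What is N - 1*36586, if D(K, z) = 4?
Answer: -109754/3 ≈ -36585.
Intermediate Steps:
q(L) = 2 (q(L) = √4 = 2)
p = 4
N = 4/3 (N = -(-4*2 + 4)/3 = -(-8 + 4)/3 = -⅓*(-4) = 4/3 ≈ 1.3333)
N - 1*36586 = 4/3 - 1*36586 = 4/3 - 36586 = -109754/3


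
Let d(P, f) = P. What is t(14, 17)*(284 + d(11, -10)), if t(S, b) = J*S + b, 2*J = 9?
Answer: 23600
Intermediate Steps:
J = 9/2 (J = (1/2)*9 = 9/2 ≈ 4.5000)
t(S, b) = b + 9*S/2 (t(S, b) = 9*S/2 + b = b + 9*S/2)
t(14, 17)*(284 + d(11, -10)) = (17 + (9/2)*14)*(284 + 11) = (17 + 63)*295 = 80*295 = 23600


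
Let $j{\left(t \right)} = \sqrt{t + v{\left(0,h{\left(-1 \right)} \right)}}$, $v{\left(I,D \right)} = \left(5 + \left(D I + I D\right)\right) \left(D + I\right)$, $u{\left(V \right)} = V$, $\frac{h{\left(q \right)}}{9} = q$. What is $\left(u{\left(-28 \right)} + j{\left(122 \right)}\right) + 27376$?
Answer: $27348 + \sqrt{77} \approx 27357.0$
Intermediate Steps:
$h{\left(q \right)} = 9 q$
$v{\left(I,D \right)} = \left(5 + 2 D I\right) \left(D + I\right)$ ($v{\left(I,D \right)} = \left(5 + \left(D I + D I\right)\right) \left(D + I\right) = \left(5 + 2 D I\right) \left(D + I\right)$)
$j{\left(t \right)} = \sqrt{-45 + t}$ ($j{\left(t \right)} = \sqrt{t + \left(5 \cdot 9 \left(-1\right) + 5 \cdot 0 + 2 \cdot 9 \left(-1\right) 0^{2} + 2 \cdot 0 \left(9 \left(-1\right)\right)^{2}\right)} = \sqrt{t + \left(5 \left(-9\right) + 0 + 2 \left(-9\right) 0 + 2 \cdot 0 \left(-9\right)^{2}\right)} = \sqrt{t + \left(-45 + 0 + 0 + 2 \cdot 0 \cdot 81\right)} = \sqrt{t + \left(-45 + 0 + 0 + 0\right)} = \sqrt{t - 45} = \sqrt{-45 + t}$)
$\left(u{\left(-28 \right)} + j{\left(122 \right)}\right) + 27376 = \left(-28 + \sqrt{-45 + 122}\right) + 27376 = \left(-28 + \sqrt{77}\right) + 27376 = 27348 + \sqrt{77}$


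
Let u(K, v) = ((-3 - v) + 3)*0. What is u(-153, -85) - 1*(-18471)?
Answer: 18471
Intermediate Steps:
u(K, v) = 0 (u(K, v) = -v*0 = 0)
u(-153, -85) - 1*(-18471) = 0 - 1*(-18471) = 0 + 18471 = 18471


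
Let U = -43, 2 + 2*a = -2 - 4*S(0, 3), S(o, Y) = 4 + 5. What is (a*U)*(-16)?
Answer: -13760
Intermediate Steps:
S(o, Y) = 9
a = -20 (a = -1 + (-2 - 4*9)/2 = -1 + (-2 - 36)/2 = -1 + (1/2)*(-38) = -1 - 19 = -20)
(a*U)*(-16) = -20*(-43)*(-16) = 860*(-16) = -13760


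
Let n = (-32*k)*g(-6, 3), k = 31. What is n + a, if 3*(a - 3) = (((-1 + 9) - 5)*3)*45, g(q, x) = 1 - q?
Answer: -6806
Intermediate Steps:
n = -6944 (n = (-32*31)*(1 - 1*(-6)) = -992*(1 + 6) = -992*7 = -6944)
a = 138 (a = 3 + ((((-1 + 9) - 5)*3)*45)/3 = 3 + (((8 - 5)*3)*45)/3 = 3 + ((3*3)*45)/3 = 3 + (9*45)/3 = 3 + (1/3)*405 = 3 + 135 = 138)
n + a = -6944 + 138 = -6806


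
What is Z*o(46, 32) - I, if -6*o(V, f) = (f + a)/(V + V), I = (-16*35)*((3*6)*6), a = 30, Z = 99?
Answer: 5563137/92 ≈ 60469.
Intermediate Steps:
I = -60480 (I = -10080*6 = -560*108 = -60480)
o(V, f) = -(30 + f)/(12*V) (o(V, f) = -(f + 30)/(6*(V + V)) = -(30 + f)/(6*(2*V)) = -(30 + f)*1/(2*V)/6 = -(30 + f)/(12*V))
Z*o(46, 32) - I = 99*((1/12)*(-30 - 1*32)/46) - 1*(-60480) = 99*((1/12)*(1/46)*(-30 - 32)) + 60480 = 99*((1/12)*(1/46)*(-62)) + 60480 = 99*(-31/276) + 60480 = -1023/92 + 60480 = 5563137/92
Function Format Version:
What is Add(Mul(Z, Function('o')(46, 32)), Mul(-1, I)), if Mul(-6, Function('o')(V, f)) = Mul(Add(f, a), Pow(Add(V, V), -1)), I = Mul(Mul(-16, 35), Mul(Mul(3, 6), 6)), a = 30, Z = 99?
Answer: Rational(5563137, 92) ≈ 60469.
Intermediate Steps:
I = -60480 (I = Mul(-560, Mul(18, 6)) = Mul(-560, 108) = -60480)
Function('o')(V, f) = Mul(Rational(-1, 12), Pow(V, -1), Add(30, f)) (Function('o')(V, f) = Mul(Rational(-1, 6), Mul(Add(f, 30), Pow(Add(V, V), -1))) = Mul(Rational(-1, 6), Mul(Add(30, f), Pow(Mul(2, V), -1))) = Mul(Rational(-1, 6), Mul(Add(30, f), Mul(Rational(1, 2), Pow(V, -1)))) = Mul(Rational(-1, 6), Mul(Rational(1, 2), Pow(V, -1), Add(30, f))) = Mul(Rational(-1, 12), Pow(V, -1), Add(30, f)))
Add(Mul(Z, Function('o')(46, 32)), Mul(-1, I)) = Add(Mul(99, Mul(Rational(1, 12), Pow(46, -1), Add(-30, Mul(-1, 32)))), Mul(-1, -60480)) = Add(Mul(99, Mul(Rational(1, 12), Rational(1, 46), Add(-30, -32))), 60480) = Add(Mul(99, Mul(Rational(1, 12), Rational(1, 46), -62)), 60480) = Add(Mul(99, Rational(-31, 276)), 60480) = Add(Rational(-1023, 92), 60480) = Rational(5563137, 92)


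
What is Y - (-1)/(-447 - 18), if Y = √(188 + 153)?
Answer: -1/465 + √341 ≈ 18.464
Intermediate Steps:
Y = √341 ≈ 18.466
Y - (-1)/(-447 - 18) = √341 - (-1)/(-447 - 18) = √341 - (-1)/(-465) = √341 - (-1)*(-1)/465 = √341 - 1*1/465 = √341 - 1/465 = -1/465 + √341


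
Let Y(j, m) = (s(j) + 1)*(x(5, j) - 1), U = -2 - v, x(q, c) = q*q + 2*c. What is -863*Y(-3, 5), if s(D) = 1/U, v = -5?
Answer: -20712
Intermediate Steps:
x(q, c) = q² + 2*c
U = 3 (U = -2 - 1*(-5) = -2 + 5 = 3)
s(D) = ⅓ (s(D) = 1/3 = ⅓)
Y(j, m) = 32 + 8*j/3 (Y(j, m) = (⅓ + 1)*((5² + 2*j) - 1) = 4*((25 + 2*j) - 1)/3 = 4*(24 + 2*j)/3 = 32 + 8*j/3)
-863*Y(-3, 5) = -863*(32 + (8/3)*(-3)) = -863*(32 - 8) = -863*24 = -20712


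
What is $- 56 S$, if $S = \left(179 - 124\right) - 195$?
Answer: $7840$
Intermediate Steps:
$S = -140$ ($S = 55 - 195 = -140$)
$- 56 S = \left(-56\right) \left(-140\right) = 7840$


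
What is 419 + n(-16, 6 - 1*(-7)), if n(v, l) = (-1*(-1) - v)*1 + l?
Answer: 449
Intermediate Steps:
n(v, l) = 1 + l - v (n(v, l) = (1 - v)*1 + l = (1 - v) + l = 1 + l - v)
419 + n(-16, 6 - 1*(-7)) = 419 + (1 + (6 - 1*(-7)) - 1*(-16)) = 419 + (1 + (6 + 7) + 16) = 419 + (1 + 13 + 16) = 419 + 30 = 449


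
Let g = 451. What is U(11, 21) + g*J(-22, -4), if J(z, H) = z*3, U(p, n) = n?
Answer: -29745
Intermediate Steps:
J(z, H) = 3*z
U(11, 21) + g*J(-22, -4) = 21 + 451*(3*(-22)) = 21 + 451*(-66) = 21 - 29766 = -29745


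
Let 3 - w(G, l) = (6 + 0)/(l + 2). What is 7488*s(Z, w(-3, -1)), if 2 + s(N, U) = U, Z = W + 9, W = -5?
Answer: -37440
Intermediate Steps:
Z = 4 (Z = -5 + 9 = 4)
w(G, l) = 3 - 6/(2 + l) (w(G, l) = 3 - (6 + 0)/(l + 2) = 3 - 6/(2 + l))
s(N, U) = -2 + U
7488*s(Z, w(-3, -1)) = 7488*(-2 + 3*(-1)/(2 - 1)) = 7488*(-2 + 3*(-1)/1) = 7488*(-2 + 3*(-1)*1) = 7488*(-2 - 3) = 7488*(-5) = -37440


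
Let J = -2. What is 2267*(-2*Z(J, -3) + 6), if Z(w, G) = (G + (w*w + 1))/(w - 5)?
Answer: 104282/7 ≈ 14897.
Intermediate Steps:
Z(w, G) = (1 + G + w**2)/(-5 + w) (Z(w, G) = (G + (w**2 + 1))/(-5 + w) = (G + (1 + w**2))/(-5 + w) = (1 + G + w**2)/(-5 + w))
2267*(-2*Z(J, -3) + 6) = 2267*(-2*(1 - 3 + (-2)**2)/(-5 - 2) + 6) = 2267*(-2*(1 - 3 + 4)/(-7) + 6) = 2267*(-(-2)*2/7 + 6) = 2267*(-2*(-2/7) + 6) = 2267*(4/7 + 6) = 2267*(46/7) = 104282/7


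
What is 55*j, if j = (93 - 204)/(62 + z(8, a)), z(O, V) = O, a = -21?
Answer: -1221/14 ≈ -87.214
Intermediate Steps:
j = -111/70 (j = (93 - 204)/(62 + 8) = -111/70 ≈ -1.5857)
55*j = 55*(-111/70) = -1221/14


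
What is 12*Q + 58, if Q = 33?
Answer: 454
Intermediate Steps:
12*Q + 58 = 12*33 + 58 = 396 + 58 = 454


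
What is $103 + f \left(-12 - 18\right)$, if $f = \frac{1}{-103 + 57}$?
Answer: $\frac{2384}{23} \approx 103.65$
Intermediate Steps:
$f = - \frac{1}{46}$ ($f = \frac{1}{-46} = - \frac{1}{46} \approx -0.021739$)
$103 + f \left(-12 - 18\right) = 103 - \frac{-12 - 18}{46} = 103 - - \frac{15}{23} = 103 + \frac{15}{23} = \frac{2384}{23}$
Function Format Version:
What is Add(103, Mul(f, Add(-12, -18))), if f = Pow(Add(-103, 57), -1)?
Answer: Rational(2384, 23) ≈ 103.65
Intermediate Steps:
f = Rational(-1, 46) (f = Pow(-46, -1) = Rational(-1, 46) ≈ -0.021739)
Add(103, Mul(f, Add(-12, -18))) = Add(103, Mul(Rational(-1, 46), Add(-12, -18))) = Add(103, Mul(Rational(-1, 46), -30)) = Add(103, Rational(15, 23)) = Rational(2384, 23)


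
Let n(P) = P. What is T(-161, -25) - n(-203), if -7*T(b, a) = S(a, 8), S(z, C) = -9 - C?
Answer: 1438/7 ≈ 205.43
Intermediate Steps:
T(b, a) = 17/7 (T(b, a) = -(-9 - 1*8)/7 = -(-9 - 8)/7 = -⅐*(-17) = 17/7)
T(-161, -25) - n(-203) = 17/7 - 1*(-203) = 17/7 + 203 = 1438/7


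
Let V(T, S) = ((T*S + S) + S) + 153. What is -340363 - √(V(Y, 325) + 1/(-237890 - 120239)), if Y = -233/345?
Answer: -340363 - √356306227713335829/24710901 ≈ -3.4039e+5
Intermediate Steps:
Y = -233/345 (Y = -233*1/345 = -233/345 ≈ -0.67536)
V(T, S) = 153 + 2*S + S*T (V(T, S) = ((S*T + S) + S) + 153 = ((S + S*T) + S) + 153 = (2*S + S*T) + 153 = 153 + 2*S + S*T)
-340363 - √(V(Y, 325) + 1/(-237890 - 120239)) = -340363 - √((153 + 2*325 + 325*(-233/345)) + 1/(-237890 - 120239)) = -340363 - √((153 + 650 - 15145/69) + 1/(-358129)) = -340363 - √(40262/69 - 1/358129) = -340363 - √(14418989729/24710901) = -340363 - √356306227713335829/24710901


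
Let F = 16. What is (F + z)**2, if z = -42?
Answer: 676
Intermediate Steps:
(F + z)**2 = (16 - 42)**2 = (-26)**2 = 676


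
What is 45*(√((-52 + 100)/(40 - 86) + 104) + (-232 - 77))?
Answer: -13905 + 360*√851/23 ≈ -13448.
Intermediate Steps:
45*(√((-52 + 100)/(40 - 86) + 104) + (-232 - 77)) = 45*(√(48/(-46) + 104) - 309) = 45*(√(48*(-1/46) + 104) - 309) = 45*(√(-24/23 + 104) - 309) = 45*(√(2368/23) - 309) = 45*(8*√851/23 - 309) = 45*(-309 + 8*√851/23) = -13905 + 360*√851/23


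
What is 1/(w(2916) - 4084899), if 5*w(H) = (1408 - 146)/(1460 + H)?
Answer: -10940/44688794429 ≈ -2.4480e-7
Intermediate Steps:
w(H) = 1262/(5*(1460 + H)) (w(H) = ((1408 - 146)/(1460 + H))/5 = (1262/(1460 + H))/5 = 1262/(5*(1460 + H)))
1/(w(2916) - 4084899) = 1/(1262/(5*(1460 + 2916)) - 4084899) = 1/((1262/5)/4376 - 4084899) = 1/((1262/5)*(1/4376) - 4084899) = 1/(631/10940 - 4084899) = 1/(-44688794429/10940) = -10940/44688794429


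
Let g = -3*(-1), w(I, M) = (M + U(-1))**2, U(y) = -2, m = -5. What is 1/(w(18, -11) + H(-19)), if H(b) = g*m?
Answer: 1/154 ≈ 0.0064935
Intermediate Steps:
w(I, M) = (-2 + M)**2 (w(I, M) = (M - 2)**2 = (-2 + M)**2)
g = 3
H(b) = -15 (H(b) = 3*(-5) = -15)
1/(w(18, -11) + H(-19)) = 1/((-2 - 11)**2 - 15) = 1/((-13)**2 - 15) = 1/(169 - 15) = 1/154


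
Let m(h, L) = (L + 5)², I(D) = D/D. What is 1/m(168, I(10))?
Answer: 1/36 ≈ 0.027778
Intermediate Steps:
I(D) = 1
m(h, L) = (5 + L)²
1/m(168, I(10)) = 1/((5 + 1)²) = 1/(6²) = 1/36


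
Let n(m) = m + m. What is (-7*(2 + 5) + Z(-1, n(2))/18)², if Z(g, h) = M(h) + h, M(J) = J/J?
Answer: 769129/324 ≈ 2373.9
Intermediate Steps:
M(J) = 1
n(m) = 2*m
Z(g, h) = 1 + h
(-7*(2 + 5) + Z(-1, n(2))/18)² = (-7*(2 + 5) + (1 + 2*2)/18)² = (-7*7 + (1 + 4)*(1/18))² = (-49 + 5*(1/18))² = (-49 + 5/18)² = (-877/18)² = 769129/324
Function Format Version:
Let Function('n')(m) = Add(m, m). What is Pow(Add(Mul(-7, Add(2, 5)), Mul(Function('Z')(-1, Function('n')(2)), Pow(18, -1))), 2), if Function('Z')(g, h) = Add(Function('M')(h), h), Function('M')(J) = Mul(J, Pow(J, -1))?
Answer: Rational(769129, 324) ≈ 2373.9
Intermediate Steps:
Function('M')(J) = 1
Function('n')(m) = Mul(2, m)
Function('Z')(g, h) = Add(1, h)
Pow(Add(Mul(-7, Add(2, 5)), Mul(Function('Z')(-1, Function('n')(2)), Pow(18, -1))), 2) = Pow(Add(Mul(-7, Add(2, 5)), Mul(Add(1, Mul(2, 2)), Pow(18, -1))), 2) = Pow(Add(Mul(-7, 7), Mul(Add(1, 4), Rational(1, 18))), 2) = Pow(Add(-49, Mul(5, Rational(1, 18))), 2) = Pow(Add(-49, Rational(5, 18)), 2) = Pow(Rational(-877, 18), 2) = Rational(769129, 324)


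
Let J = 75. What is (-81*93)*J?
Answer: -564975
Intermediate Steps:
(-81*93)*J = -81*93*75 = -7533*75 = -564975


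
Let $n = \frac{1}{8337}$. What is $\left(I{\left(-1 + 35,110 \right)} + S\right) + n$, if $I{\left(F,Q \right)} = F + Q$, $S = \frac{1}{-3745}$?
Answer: $\frac{642281824}{4460295} \approx 144.0$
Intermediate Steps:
$S = - \frac{1}{3745} \approx -0.00026702$
$n = \frac{1}{8337} \approx 0.00011995$
$\left(I{\left(-1 + 35,110 \right)} + S\right) + n = \left(\left(\left(-1 + 35\right) + 110\right) - \frac{1}{3745}\right) + \frac{1}{8337} = \left(\left(34 + 110\right) - \frac{1}{3745}\right) + \frac{1}{8337} = \left(144 - \frac{1}{3745}\right) + \frac{1}{8337} = \frac{539279}{3745} + \frac{1}{8337} = \frac{642281824}{4460295}$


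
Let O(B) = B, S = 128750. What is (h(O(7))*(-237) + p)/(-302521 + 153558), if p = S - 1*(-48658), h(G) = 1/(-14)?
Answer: -2483949/2085482 ≈ -1.1911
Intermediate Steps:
h(G) = -1/14
p = 177408 (p = 128750 - 1*(-48658) = 128750 + 48658 = 177408)
(h(O(7))*(-237) + p)/(-302521 + 153558) = (-1/14*(-237) + 177408)/(-302521 + 153558) = (237/14 + 177408)/(-148963) = (2483949/14)*(-1/148963) = -2483949/2085482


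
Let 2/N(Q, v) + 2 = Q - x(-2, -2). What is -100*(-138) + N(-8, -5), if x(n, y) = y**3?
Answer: 13799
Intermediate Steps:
N(Q, v) = 2/(6 + Q) (N(Q, v) = 2/(-2 + (Q - 1*(-2)**3)) = 2/(-2 + (Q - 1*(-8))) = 2/(-2 + (Q + 8)) = 2/(-2 + (8 + Q)) = 2/(6 + Q))
-100*(-138) + N(-8, -5) = -100*(-138) + 2/(6 - 8) = 13800 + 2/(-2) = 13800 + 2*(-1/2) = 13800 - 1 = 13799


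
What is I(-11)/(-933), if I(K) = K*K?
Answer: -121/933 ≈ -0.12969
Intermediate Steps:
I(K) = K**2
I(-11)/(-933) = (-11)**2/(-933) = 121*(-1/933) = -121/933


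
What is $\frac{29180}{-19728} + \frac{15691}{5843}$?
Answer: $\frac{34763327}{28817676} \approx 1.2063$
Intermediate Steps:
$\frac{29180}{-19728} + \frac{15691}{5843} = 29180 \left(- \frac{1}{19728}\right) + 15691 \cdot \frac{1}{5843} = - \frac{7295}{4932} + \frac{15691}{5843} = \frac{34763327}{28817676}$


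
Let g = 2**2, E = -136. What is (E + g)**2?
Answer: 17424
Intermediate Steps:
g = 4
(E + g)**2 = (-136 + 4)**2 = (-132)**2 = 17424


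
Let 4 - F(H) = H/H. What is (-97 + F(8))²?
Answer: 8836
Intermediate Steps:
F(H) = 3 (F(H) = 4 - H/H = 4 - 1*1 = 4 - 1 = 3)
(-97 + F(8))² = (-97 + 3)² = (-94)² = 8836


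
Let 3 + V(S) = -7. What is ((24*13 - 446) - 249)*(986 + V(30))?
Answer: -373808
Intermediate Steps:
V(S) = -10 (V(S) = -3 - 7 = -10)
((24*13 - 446) - 249)*(986 + V(30)) = ((24*13 - 446) - 249)*(986 - 10) = ((312 - 446) - 249)*976 = (-134 - 249)*976 = -383*976 = -373808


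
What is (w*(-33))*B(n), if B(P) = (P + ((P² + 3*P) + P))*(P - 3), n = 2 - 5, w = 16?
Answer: -19008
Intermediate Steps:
n = -3
B(P) = (-3 + P)*(P² + 5*P) (B(P) = (P + (P² + 4*P))*(-3 + P) = (P² + 5*P)*(-3 + P) = (-3 + P)*(P² + 5*P))
(w*(-33))*B(n) = (16*(-33))*(-3*(-15 + (-3)² + 2*(-3))) = -(-1584)*(-15 + 9 - 6) = -(-1584)*(-12) = -528*36 = -19008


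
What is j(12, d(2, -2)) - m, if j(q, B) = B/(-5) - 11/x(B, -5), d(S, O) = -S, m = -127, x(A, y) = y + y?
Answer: 257/2 ≈ 128.50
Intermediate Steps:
x(A, y) = 2*y
j(q, B) = 11/10 - B/5 (j(q, B) = B/(-5) - 11/(2*(-5)) = B*(-1/5) - 11/(-10) = -B/5 - 11*(-1/10) = -B/5 + 11/10 = 11/10 - B/5)
j(12, d(2, -2)) - m = (11/10 - (-1)*2/5) - 1*(-127) = (11/10 - 1/5*(-2)) + 127 = (11/10 + 2/5) + 127 = 3/2 + 127 = 257/2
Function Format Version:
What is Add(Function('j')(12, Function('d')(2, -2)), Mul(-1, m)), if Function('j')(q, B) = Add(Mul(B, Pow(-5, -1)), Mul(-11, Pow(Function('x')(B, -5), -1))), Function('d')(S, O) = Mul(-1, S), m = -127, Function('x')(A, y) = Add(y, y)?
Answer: Rational(257, 2) ≈ 128.50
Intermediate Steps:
Function('x')(A, y) = Mul(2, y)
Function('j')(q, B) = Add(Rational(11, 10), Mul(Rational(-1, 5), B)) (Function('j')(q, B) = Add(Mul(B, Pow(-5, -1)), Mul(-11, Pow(Mul(2, -5), -1))) = Add(Mul(B, Rational(-1, 5)), Mul(-11, Pow(-10, -1))) = Add(Mul(Rational(-1, 5), B), Mul(-11, Rational(-1, 10))) = Add(Mul(Rational(-1, 5), B), Rational(11, 10)) = Add(Rational(11, 10), Mul(Rational(-1, 5), B)))
Add(Function('j')(12, Function('d')(2, -2)), Mul(-1, m)) = Add(Add(Rational(11, 10), Mul(Rational(-1, 5), Mul(-1, 2))), Mul(-1, -127)) = Add(Add(Rational(11, 10), Mul(Rational(-1, 5), -2)), 127) = Add(Add(Rational(11, 10), Rational(2, 5)), 127) = Add(Rational(3, 2), 127) = Rational(257, 2)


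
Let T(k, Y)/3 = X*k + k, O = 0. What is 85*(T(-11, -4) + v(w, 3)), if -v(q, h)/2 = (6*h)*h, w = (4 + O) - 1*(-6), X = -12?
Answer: 21675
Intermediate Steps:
w = 10 (w = (4 + 0) - 1*(-6) = 4 + 6 = 10)
T(k, Y) = -33*k (T(k, Y) = 3*(-12*k + k) = 3*(-11*k) = -33*k)
v(q, h) = -12*h² (v(q, h) = -2*6*h*h = -12*h²)
85*(T(-11, -4) + v(w, 3)) = 85*(-33*(-11) - 12*3²) = 85*(363 - 12*9) = 85*(363 - 108) = 85*255 = 21675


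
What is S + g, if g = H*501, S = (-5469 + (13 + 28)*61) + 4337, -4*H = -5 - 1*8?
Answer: 11989/4 ≈ 2997.3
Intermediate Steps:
H = 13/4 (H = -(-5 - 1*8)/4 = -(-5 - 8)/4 = -¼*(-13) = 13/4 ≈ 3.2500)
S = 1369 (S = (-5469 + 41*61) + 4337 = (-5469 + 2501) + 4337 = -2968 + 4337 = 1369)
g = 6513/4 (g = (13/4)*501 = 6513/4 ≈ 1628.3)
S + g = 1369 + 6513/4 = 11989/4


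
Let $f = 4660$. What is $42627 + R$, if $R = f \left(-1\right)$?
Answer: $37967$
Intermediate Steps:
$R = -4660$ ($R = 4660 \left(-1\right) = -4660$)
$42627 + R = 42627 - 4660 = 37967$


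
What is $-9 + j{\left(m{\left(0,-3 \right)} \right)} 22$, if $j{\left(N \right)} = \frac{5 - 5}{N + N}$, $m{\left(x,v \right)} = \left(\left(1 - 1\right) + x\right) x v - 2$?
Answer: $-9$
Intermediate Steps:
$m{\left(x,v \right)} = -2 + v x^{2}$ ($m{\left(x,v \right)} = \left(0 + x\right) x v - 2 = x x v - 2 = x^{2} v - 2 = v x^{2} - 2 = -2 + v x^{2}$)
$j{\left(N \right)} = 0$ ($j{\left(N \right)} = \frac{0}{2 N} = 0 \frac{1}{2 N} = 0$)
$-9 + j{\left(m{\left(0,-3 \right)} \right)} 22 = -9 + 0 \cdot 22 = -9 + 0 = -9$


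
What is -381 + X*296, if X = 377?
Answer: 111211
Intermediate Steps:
-381 + X*296 = -381 + 377*296 = -381 + 111592 = 111211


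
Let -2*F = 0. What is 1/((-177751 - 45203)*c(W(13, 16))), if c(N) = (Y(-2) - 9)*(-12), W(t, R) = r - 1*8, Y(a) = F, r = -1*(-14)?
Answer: -1/24079032 ≈ -4.1530e-8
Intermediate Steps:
F = 0 (F = -½*0 = 0)
r = 14
Y(a) = 0
W(t, R) = 6 (W(t, R) = 14 - 1*8 = 14 - 8 = 6)
c(N) = 108 (c(N) = (0 - 9)*(-12) = -9*(-12) = 108)
1/((-177751 - 45203)*c(W(13, 16))) = 1/(-177751 - 45203*108) = (1/108)/(-222954) = -1/222954*1/108 = -1/24079032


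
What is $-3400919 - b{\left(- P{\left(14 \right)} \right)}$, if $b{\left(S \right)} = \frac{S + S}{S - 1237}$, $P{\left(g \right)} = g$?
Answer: $- \frac{4254549697}{1251} \approx -3.4009 \cdot 10^{6}$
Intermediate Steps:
$b{\left(S \right)} = \frac{2 S}{-1237 + S}$
$-3400919 - b{\left(- P{\left(14 \right)} \right)} = -3400919 - \frac{2 \left(\left(-1\right) 14\right)}{-1237 - 14} = -3400919 - 2 \left(-14\right) \frac{1}{-1237 - 14} = -3400919 - 2 \left(-14\right) \frac{1}{-1251} = -3400919 - 2 \left(-14\right) \left(- \frac{1}{1251}\right) = -3400919 - \frac{28}{1251} = - \frac{4254549697}{1251}$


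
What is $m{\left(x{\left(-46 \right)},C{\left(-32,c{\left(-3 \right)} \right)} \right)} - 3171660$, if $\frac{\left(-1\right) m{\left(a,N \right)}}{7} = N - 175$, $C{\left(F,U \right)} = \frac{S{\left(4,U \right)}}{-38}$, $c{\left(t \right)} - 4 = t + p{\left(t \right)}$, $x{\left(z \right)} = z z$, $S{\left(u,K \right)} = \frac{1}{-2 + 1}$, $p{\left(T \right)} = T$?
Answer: $- \frac{120476537}{38} \approx -3.1704 \cdot 10^{6}$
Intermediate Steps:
$S{\left(u,K \right)} = -1$ ($S{\left(u,K \right)} = \frac{1}{-1} = -1$)
$x{\left(z \right)} = z^{2}$
$c{\left(t \right)} = 4 + 2 t$ ($c{\left(t \right)} = 4 + \left(t + t\right) = 4 + 2 t$)
$C{\left(F,U \right)} = \frac{1}{38}$ ($C{\left(F,U \right)} = - \frac{1}{-38} = \left(-1\right) \left(- \frac{1}{38}\right) = \frac{1}{38}$)
$m{\left(a,N \right)} = 1225 - 7 N$ ($m{\left(a,N \right)} = - 7 \left(N - 175\right) = - 7 \left(-175 + N\right) = 1225 - 7 N$)
$m{\left(x{\left(-46 \right)},C{\left(-32,c{\left(-3 \right)} \right)} \right)} - 3171660 = \left(1225 - \frac{7}{38}\right) - 3171660 = \frac{46543}{38} - 3171660 = - \frac{120476537}{38}$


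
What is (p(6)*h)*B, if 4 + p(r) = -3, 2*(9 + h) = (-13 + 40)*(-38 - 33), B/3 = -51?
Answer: -2072385/2 ≈ -1.0362e+6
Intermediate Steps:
B = -153 (B = 3*(-51) = -153)
h = -1935/2 (h = -9 + ((-13 + 40)*(-38 - 33))/2 = -9 + (27*(-71))/2 = -9 + (½)*(-1917) = -9 - 1917/2 = -1935/2 ≈ -967.50)
p(r) = -7 (p(r) = -4 - 3 = -7)
(p(6)*h)*B = -7*(-1935/2)*(-153) = (13545/2)*(-153) = -2072385/2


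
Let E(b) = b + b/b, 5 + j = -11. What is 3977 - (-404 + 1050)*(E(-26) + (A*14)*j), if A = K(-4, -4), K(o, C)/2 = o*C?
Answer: 4650655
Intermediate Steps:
j = -16 (j = -5 - 11 = -16)
K(o, C) = 2*C*o (K(o, C) = 2*(o*C) = 2*(C*o) = 2*C*o)
A = 32 (A = 2*(-4)*(-4) = 32)
E(b) = 1 + b (E(b) = b + 1 = 1 + b)
3977 - (-404 + 1050)*(E(-26) + (A*14)*j) = 3977 - (-404 + 1050)*((1 - 26) + (32*14)*(-16)) = 3977 - 646*(-25 + 448*(-16)) = 3977 - 646*(-25 - 7168) = 3977 - 646*(-7193) = 3977 - 1*(-4646678) = 3977 + 4646678 = 4650655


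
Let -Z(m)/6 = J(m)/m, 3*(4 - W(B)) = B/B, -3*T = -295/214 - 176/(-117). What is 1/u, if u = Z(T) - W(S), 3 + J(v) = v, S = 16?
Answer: -9447/4147477 ≈ -0.0022778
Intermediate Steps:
J(v) = -3 + v
T = -3149/75114 (T = -(-295/214 - 176/(-117))/3 = -(-295*1/214 - 176*(-1/117))/3 = -(-295/214 + 176/117)/3 = -⅓*3149/25038 = -3149/75114 ≈ -0.041923)
W(B) = 11/3 (W(B) = 4 - B/(3*B) = 4 - ⅓*1 = 4 - ⅓ = 11/3)
Z(m) = -6*(-3 + m)/m
u = -4147477/9447 (u = (-6 + 18/(-3149/75114)) - 1*11/3 = (-6 + 18*(-75114/3149)) - 11/3 = (-6 - 1352052/3149) - 11/3 = -1370946/3149 - 11/3 = -4147477/9447 ≈ -439.03)
1/u = 1/(-4147477/9447) = -9447/4147477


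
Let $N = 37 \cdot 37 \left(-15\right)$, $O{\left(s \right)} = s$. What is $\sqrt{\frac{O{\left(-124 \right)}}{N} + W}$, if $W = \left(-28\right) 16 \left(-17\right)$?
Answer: $\frac{2 \sqrt{586480065}}{555} \approx 87.27$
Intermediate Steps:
$W = 7616$ ($W = \left(-448\right) \left(-17\right) = 7616$)
$N = -20535$ ($N = 1369 \left(-15\right) = -20535$)
$\sqrt{\frac{O{\left(-124 \right)}}{N} + W} = \sqrt{- \frac{124}{-20535} + 7616} = \sqrt{\left(-124\right) \left(- \frac{1}{20535}\right) + 7616} = \sqrt{\frac{124}{20535} + 7616} = \sqrt{\frac{156394684}{20535}} = \frac{2 \sqrt{586480065}}{555}$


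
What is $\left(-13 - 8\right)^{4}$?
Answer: $194481$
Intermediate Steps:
$\left(-13 - 8\right)^{4} = \left(-21\right)^{4} = 194481$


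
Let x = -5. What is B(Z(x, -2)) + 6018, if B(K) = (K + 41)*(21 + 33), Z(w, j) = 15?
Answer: 9042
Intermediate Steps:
B(K) = 2214 + 54*K (B(K) = (41 + K)*54 = 2214 + 54*K)
B(Z(x, -2)) + 6018 = (2214 + 54*15) + 6018 = (2214 + 810) + 6018 = 3024 + 6018 = 9042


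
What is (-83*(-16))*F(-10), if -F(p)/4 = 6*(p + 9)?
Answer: 31872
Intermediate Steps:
F(p) = -216 - 24*p (F(p) = -24*(p + 9) = -24*(9 + p) = -4*(54 + 6*p) = -216 - 24*p)
(-83*(-16))*F(-10) = (-83*(-16))*(-216 - 24*(-10)) = 1328*(-216 + 240) = 1328*24 = 31872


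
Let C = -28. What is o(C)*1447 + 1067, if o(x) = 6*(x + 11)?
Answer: -146527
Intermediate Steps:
o(x) = 66 + 6*x (o(x) = 6*(11 + x) = 66 + 6*x)
o(C)*1447 + 1067 = (66 + 6*(-28))*1447 + 1067 = (66 - 168)*1447 + 1067 = -102*1447 + 1067 = -147594 + 1067 = -146527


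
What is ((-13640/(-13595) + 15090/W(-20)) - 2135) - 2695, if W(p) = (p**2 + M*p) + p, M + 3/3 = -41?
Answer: -1597762153/331718 ≈ -4816.6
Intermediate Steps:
M = -42 (M = -1 - 41 = -42)
W(p) = p**2 - 41*p (W(p) = (p**2 - 42*p) + p = p**2 - 41*p)
((-13640/(-13595) + 15090/W(-20)) - 2135) - 2695 = ((-13640/(-13595) + 15090/((-20*(-41 - 20)))) - 2135) - 2695 = ((-13640*(-1/13595) + 15090/((-20*(-61)))) - 2135) - 2695 = ((2728/2719 + 15090/1220) - 2135) - 2695 = ((2728/2719 + 15090*(1/1220)) - 2135) - 2695 = ((2728/2719 + 1509/122) - 2135) - 2695 = (4435787/331718 - 2135) - 2695 = -703782143/331718 - 2695 = -1597762153/331718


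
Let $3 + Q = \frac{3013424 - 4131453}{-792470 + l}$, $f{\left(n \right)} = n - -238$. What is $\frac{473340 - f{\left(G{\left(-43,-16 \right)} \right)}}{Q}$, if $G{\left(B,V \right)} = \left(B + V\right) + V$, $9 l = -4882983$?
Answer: $- \frac{1895107480567}{8661126} \approx -2.1881 \cdot 10^{5}$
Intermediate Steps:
$l = - \frac{1627661}{3}$ ($l = \frac{1}{9} \left(-4882983\right) = - \frac{1627661}{3} \approx -5.4255 \cdot 10^{5}$)
$G{\left(B,V \right)} = B + 2 V$
$f{\left(n \right)} = 238 + n$ ($f{\left(n \right)} = n + 238 = 238 + n$)
$Q = - \frac{8661126}{4005071}$ ($Q = -3 + \frac{3013424 - 4131453}{-792470 - \frac{1627661}{3}} = -3 - \frac{1118029}{- \frac{4005071}{3}} = -3 - - \frac{3354087}{4005071} = -3 + \frac{3354087}{4005071} = - \frac{8661126}{4005071} \approx -2.1625$)
$\frac{473340 - f{\left(G{\left(-43,-16 \right)} \right)}}{Q} = \frac{473340 - \left(238 + \left(-43 + 2 \left(-16\right)\right)\right)}{- \frac{8661126}{4005071}} = \left(473340 - \left(238 - 75\right)\right) \left(- \frac{4005071}{8661126}\right) = \left(473340 - 163\right) \left(- \frac{4005071}{8661126}\right) = 473177 \left(- \frac{4005071}{8661126}\right) = - \frac{1895107480567}{8661126}$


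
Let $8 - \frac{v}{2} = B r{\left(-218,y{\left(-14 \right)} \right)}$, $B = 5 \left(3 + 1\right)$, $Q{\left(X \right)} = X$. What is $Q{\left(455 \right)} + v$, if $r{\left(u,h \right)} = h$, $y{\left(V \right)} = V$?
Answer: $1031$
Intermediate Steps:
$B = 20$ ($B = 5 \cdot 4 = 20$)
$v = 576$ ($v = 16 - 2 \cdot 20 \left(-14\right) = 16 - -560 = 16 + 560 = 576$)
$Q{\left(455 \right)} + v = 455 + 576 = 1031$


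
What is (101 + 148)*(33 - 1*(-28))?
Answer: 15189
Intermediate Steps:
(101 + 148)*(33 - 1*(-28)) = 249*(33 + 28) = 249*61 = 15189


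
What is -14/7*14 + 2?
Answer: -26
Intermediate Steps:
-14/7*14 + 2 = -14*1/7*14 + 2 = -2*14 + 2 = -28 + 2 = -26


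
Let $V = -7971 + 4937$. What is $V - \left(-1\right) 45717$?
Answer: $42683$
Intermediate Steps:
$V = -3034$
$V - \left(-1\right) 45717 = -3034 - \left(-1\right) 45717 = -3034 - -45717 = -3034 + 45717 = 42683$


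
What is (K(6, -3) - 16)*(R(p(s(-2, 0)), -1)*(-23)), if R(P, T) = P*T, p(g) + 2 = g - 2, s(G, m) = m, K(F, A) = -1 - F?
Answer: 2116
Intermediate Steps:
p(g) = -4 + g (p(g) = -2 + (g - 2) = -2 + (-2 + g) = -4 + g)
(K(6, -3) - 16)*(R(p(s(-2, 0)), -1)*(-23)) = ((-1 - 1*6) - 16)*(((-4 + 0)*(-1))*(-23)) = ((-1 - 6) - 16)*(-4*(-1)*(-23)) = (-7 - 16)*(4*(-23)) = -23*(-92) = 2116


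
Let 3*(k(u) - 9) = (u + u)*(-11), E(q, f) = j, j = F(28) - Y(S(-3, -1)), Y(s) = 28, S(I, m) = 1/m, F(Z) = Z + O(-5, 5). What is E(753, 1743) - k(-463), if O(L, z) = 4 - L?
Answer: -10186/3 ≈ -3395.3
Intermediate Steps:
F(Z) = 9 + Z (F(Z) = Z + (4 - 1*(-5)) = Z + (4 + 5) = Z + 9 = 9 + Z)
j = 9 (j = (9 + 28) - 1*28 = 37 - 28 = 9)
E(q, f) = 9
k(u) = 9 - 22*u/3 (k(u) = 9 + ((u + u)*(-11))/3 = 9 + ((2*u)*(-11))/3 = 9 + (-22*u)/3 = 9 - 22*u/3)
E(753, 1743) - k(-463) = 9 - (9 - 22/3*(-463)) = 9 - (9 + 10186/3) = 9 - 1*10213/3 = 9 - 10213/3 = -10186/3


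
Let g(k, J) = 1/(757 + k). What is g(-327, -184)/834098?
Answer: 1/358662140 ≈ 2.7881e-9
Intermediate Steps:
g(-327, -184)/834098 = 1/((757 - 327)*834098) = (1/834098)/430 = (1/430)*(1/834098) = 1/358662140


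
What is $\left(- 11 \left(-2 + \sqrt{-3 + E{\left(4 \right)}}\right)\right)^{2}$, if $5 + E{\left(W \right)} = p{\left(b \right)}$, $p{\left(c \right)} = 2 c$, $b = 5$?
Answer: $726 - 484 \sqrt{2} \approx 41.521$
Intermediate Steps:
$E{\left(W \right)} = 5$ ($E{\left(W \right)} = -5 + 2 \cdot 5 = -5 + 10 = 5$)
$\left(- 11 \left(-2 + \sqrt{-3 + E{\left(4 \right)}}\right)\right)^{2} = \left(- 11 \left(-2 + \sqrt{-3 + 5}\right)\right)^{2} = \left(- 11 \left(-2 + \sqrt{2}\right)\right)^{2} = \left(22 - 11 \sqrt{2}\right)^{2}$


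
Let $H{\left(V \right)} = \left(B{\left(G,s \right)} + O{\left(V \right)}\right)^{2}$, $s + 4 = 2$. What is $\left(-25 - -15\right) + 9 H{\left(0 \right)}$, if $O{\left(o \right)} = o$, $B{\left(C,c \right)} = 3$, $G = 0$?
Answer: $71$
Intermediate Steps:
$s = -2$ ($s = -4 + 2 = -2$)
$H{\left(V \right)} = \left(3 + V\right)^{2}$
$\left(-25 - -15\right) + 9 H{\left(0 \right)} = \left(-25 - -15\right) + 9 \left(3 + 0\right)^{2} = \left(-25 + 15\right) + 9 \cdot 3^{2} = -10 + 9 \cdot 9 = -10 + 81 = 71$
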